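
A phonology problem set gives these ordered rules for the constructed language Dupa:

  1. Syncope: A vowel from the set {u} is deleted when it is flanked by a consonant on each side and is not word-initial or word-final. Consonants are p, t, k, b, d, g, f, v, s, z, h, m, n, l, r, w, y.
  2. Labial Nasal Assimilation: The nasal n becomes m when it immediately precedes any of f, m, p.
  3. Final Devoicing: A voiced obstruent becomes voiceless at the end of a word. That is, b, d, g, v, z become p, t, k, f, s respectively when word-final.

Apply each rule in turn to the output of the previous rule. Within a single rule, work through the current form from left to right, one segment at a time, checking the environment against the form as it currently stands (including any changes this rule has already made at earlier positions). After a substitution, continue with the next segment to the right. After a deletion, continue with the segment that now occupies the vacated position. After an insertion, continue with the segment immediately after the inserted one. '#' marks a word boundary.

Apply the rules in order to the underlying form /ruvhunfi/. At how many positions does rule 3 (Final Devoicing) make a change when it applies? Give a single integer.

1 Syncope: [ruvhunfi] → [rvhnfi]
2 Labial Nasal Assimilation: [rvhnfi] → [rvhmfi]
3 Final Devoicing: no change — [rvhmfi]
Rule 3 changed 0 position(s).

0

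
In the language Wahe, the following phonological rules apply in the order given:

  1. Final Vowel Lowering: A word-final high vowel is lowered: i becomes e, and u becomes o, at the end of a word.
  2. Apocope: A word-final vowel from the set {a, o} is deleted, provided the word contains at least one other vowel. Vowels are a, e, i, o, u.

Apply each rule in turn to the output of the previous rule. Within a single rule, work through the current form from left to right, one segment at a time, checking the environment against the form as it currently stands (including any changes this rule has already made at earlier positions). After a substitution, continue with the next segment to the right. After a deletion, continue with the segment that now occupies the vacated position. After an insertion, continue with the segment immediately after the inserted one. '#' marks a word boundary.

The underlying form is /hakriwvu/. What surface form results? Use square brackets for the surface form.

1 Final Vowel Lowering: [hakriwvu] → [hakriwvo]
2 Apocope: [hakriwvo] → [hakriwv]

[hakriwv]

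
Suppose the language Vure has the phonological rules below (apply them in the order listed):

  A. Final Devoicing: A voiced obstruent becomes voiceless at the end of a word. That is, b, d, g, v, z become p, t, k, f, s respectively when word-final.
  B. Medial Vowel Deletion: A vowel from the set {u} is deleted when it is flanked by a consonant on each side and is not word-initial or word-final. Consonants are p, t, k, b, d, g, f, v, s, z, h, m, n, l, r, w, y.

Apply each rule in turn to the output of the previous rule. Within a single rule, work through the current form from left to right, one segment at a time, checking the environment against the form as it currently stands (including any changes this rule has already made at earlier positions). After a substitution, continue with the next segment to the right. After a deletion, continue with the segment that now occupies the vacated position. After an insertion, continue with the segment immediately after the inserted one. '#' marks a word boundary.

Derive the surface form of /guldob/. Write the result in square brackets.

[gldop]

A Final Devoicing: [guldob] → [guldop]
B Medial Vowel Deletion: [guldop] → [gldop]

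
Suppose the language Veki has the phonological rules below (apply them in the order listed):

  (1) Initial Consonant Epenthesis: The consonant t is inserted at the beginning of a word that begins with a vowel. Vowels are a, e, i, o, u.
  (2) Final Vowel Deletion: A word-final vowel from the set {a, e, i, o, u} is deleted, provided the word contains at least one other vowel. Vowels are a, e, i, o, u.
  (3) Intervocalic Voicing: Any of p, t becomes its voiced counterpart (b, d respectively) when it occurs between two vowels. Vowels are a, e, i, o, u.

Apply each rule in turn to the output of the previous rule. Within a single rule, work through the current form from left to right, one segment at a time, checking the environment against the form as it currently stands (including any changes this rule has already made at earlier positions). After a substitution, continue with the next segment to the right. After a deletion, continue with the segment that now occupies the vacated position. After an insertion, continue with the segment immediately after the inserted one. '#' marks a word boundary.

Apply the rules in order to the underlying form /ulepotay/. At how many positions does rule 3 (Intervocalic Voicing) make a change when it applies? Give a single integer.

(1) Initial Consonant Epenthesis: [ulepotay] → [tulepotay]
(2) Final Vowel Deletion: no change — [tulepotay]
(3) Intervocalic Voicing: [tulepotay] → [tuleboday]
Rule 3 changed 2 position(s).

2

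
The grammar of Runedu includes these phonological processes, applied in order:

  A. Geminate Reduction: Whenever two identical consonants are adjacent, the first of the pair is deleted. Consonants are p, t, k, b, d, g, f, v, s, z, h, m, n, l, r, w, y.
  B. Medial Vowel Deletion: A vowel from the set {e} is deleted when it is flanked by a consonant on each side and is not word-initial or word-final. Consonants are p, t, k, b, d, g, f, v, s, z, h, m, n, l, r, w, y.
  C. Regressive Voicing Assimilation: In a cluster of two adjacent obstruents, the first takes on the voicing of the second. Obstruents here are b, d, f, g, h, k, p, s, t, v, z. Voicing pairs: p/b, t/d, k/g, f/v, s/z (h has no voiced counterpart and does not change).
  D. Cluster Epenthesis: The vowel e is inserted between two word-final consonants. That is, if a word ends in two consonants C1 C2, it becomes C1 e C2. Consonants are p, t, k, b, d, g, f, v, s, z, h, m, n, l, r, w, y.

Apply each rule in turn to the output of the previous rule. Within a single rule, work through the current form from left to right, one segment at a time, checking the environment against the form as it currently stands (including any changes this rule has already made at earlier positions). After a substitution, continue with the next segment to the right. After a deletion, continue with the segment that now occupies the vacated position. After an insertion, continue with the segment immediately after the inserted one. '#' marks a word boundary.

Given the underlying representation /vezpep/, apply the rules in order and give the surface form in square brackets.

A Geminate Reduction: no change — [vezpep]
B Medial Vowel Deletion: [vezpep] → [vzpp]
C Regressive Voicing Assimilation: [vzpp] → [vspp]
D Cluster Epenthesis: [vspp] → [vspep]

[vspep]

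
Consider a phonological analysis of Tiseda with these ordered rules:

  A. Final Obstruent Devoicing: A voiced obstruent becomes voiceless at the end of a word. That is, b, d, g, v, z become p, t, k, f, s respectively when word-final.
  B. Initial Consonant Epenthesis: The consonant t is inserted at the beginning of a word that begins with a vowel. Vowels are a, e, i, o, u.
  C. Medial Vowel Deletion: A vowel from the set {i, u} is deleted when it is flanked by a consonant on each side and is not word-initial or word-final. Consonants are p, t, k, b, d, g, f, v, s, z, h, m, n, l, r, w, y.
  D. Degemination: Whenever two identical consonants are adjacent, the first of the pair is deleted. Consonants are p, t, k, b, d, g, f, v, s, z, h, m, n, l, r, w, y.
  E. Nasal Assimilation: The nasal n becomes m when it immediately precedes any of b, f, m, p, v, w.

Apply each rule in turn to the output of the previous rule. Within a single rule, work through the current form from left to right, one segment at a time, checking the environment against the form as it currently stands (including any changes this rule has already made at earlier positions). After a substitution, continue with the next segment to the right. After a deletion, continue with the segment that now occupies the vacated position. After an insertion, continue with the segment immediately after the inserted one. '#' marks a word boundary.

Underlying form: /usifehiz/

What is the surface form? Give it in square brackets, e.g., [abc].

A Final Obstruent Devoicing: [usifehiz] → [usifehis]
B Initial Consonant Epenthesis: [usifehis] → [tusifehis]
C Medial Vowel Deletion: [tusifehis] → [tsfehs]
D Degemination: no change — [tsfehs]
E Nasal Assimilation: no change — [tsfehs]

[tsfehs]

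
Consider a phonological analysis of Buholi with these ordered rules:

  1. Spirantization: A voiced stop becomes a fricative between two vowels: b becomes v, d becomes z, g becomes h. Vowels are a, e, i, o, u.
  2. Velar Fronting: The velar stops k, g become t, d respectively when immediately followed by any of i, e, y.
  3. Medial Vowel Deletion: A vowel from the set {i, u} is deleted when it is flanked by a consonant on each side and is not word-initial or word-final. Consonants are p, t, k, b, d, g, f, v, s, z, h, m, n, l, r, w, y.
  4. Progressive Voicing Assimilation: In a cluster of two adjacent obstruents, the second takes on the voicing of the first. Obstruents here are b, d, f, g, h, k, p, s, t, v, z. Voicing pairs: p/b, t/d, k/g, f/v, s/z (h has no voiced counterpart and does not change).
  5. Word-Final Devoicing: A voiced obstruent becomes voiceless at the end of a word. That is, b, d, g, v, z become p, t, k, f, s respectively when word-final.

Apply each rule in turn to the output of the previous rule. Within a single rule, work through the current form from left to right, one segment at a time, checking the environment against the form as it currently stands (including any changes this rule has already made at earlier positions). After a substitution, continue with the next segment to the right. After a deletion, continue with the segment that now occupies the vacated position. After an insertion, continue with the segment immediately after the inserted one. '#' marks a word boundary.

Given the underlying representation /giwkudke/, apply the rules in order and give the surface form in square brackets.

1 Spirantization: no change — [giwkudke]
2 Velar Fronting: [giwkudke] → [diwkudte]
3 Medial Vowel Deletion: [diwkudte] → [dwkdte]
4 Progressive Voicing Assimilation: [dwkdte] → [dwktte]
5 Word-Final Devoicing: no change — [dwktte]

[dwktte]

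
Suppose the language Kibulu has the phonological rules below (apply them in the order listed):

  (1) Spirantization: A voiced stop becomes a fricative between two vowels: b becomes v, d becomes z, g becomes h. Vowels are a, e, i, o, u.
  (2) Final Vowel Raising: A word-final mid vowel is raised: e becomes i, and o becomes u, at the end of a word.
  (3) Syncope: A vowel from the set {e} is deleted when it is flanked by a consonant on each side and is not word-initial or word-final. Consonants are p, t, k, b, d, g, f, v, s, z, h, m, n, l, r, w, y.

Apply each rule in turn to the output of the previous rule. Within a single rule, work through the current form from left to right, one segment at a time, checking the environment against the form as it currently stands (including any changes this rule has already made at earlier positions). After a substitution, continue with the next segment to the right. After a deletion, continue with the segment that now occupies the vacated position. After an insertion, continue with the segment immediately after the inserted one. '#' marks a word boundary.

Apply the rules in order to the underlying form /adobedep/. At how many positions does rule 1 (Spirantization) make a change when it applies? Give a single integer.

(1) Spirantization: [adobedep] → [azovezep]
(2) Final Vowel Raising: no change — [azovezep]
(3) Syncope: [azovezep] → [azovzp]
Rule 1 changed 3 position(s).

3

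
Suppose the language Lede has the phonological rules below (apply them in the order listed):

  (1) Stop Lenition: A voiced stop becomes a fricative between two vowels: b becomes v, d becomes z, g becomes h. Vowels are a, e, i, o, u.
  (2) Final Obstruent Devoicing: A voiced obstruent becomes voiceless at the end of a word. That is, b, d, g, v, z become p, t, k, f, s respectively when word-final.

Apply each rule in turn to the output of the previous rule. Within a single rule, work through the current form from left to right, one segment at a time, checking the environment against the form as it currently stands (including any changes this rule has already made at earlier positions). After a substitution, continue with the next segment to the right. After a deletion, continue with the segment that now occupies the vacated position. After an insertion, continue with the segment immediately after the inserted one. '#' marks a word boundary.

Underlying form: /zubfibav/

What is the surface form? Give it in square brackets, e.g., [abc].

(1) Stop Lenition: [zubfibav] → [zubfivav]
(2) Final Obstruent Devoicing: [zubfivav] → [zubfivaf]

[zubfivaf]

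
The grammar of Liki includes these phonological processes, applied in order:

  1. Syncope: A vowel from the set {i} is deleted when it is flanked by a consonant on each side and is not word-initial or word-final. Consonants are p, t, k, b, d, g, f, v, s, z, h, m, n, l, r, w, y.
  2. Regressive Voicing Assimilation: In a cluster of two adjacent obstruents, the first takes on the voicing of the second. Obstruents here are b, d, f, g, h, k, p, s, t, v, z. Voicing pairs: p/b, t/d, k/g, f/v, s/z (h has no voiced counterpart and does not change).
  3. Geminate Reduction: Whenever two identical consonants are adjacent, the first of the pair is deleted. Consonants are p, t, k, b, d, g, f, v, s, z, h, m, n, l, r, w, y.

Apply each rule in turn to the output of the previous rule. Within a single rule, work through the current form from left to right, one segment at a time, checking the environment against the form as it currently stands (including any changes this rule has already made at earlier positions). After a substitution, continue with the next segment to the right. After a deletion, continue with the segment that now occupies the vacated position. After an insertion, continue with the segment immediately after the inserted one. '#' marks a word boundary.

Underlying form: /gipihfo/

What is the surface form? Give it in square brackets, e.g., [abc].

[kphfo]

1 Syncope: [gipihfo] → [gphfo]
2 Regressive Voicing Assimilation: [gphfo] → [kphfo]
3 Geminate Reduction: no change — [kphfo]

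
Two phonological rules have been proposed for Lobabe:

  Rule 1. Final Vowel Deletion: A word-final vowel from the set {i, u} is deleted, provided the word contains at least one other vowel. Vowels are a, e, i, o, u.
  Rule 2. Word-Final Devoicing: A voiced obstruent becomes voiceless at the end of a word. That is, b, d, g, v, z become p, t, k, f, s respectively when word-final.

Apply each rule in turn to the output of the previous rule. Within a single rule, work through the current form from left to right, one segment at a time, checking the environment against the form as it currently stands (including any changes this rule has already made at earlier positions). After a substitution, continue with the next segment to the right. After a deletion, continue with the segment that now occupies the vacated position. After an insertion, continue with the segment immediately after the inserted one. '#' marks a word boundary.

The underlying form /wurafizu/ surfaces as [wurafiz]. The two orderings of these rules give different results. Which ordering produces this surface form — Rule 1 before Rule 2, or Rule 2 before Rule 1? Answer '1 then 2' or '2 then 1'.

2 then 1

Order 1 then 2:
  1 Final Vowel Deletion: [wurafizu] → [wurafiz]
  2 Word-Final Devoicing: [wurafiz] → [wurafis]
  result: [wurafis]
Order 2 then 1:
  2 Word-Final Devoicing: no change — [wurafizu]
  1 Final Vowel Deletion: [wurafizu] → [wurafiz]
  result: [wurafiz]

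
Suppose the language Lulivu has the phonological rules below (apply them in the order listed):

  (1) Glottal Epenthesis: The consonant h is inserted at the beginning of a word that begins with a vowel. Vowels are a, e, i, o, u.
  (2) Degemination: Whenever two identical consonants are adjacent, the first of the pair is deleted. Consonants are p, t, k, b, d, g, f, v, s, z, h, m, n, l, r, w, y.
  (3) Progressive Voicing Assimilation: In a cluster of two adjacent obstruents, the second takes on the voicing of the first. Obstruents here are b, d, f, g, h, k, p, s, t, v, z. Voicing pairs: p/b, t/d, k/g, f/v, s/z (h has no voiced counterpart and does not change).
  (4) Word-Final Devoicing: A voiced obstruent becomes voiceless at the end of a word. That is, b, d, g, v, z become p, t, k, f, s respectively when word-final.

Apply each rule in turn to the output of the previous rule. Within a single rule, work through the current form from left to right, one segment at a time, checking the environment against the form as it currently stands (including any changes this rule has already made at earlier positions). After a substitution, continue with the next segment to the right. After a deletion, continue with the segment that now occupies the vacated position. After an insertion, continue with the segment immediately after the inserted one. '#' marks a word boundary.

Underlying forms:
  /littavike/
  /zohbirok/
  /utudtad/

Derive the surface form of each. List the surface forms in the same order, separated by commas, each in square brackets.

/littavike/:
  (1) Glottal Epenthesis: no change — [littavike]
  (2) Degemination: [littavike] → [litavike]
  (3) Progressive Voicing Assimilation: no change — [litavike]
  (4) Word-Final Devoicing: no change — [litavike]
/zohbirok/:
  (1) Glottal Epenthesis: no change — [zohbirok]
  (2) Degemination: no change — [zohbirok]
  (3) Progressive Voicing Assimilation: [zohbirok] → [zohpirok]
  (4) Word-Final Devoicing: no change — [zohpirok]
/utudtad/:
  (1) Glottal Epenthesis: [utudtad] → [hutudtad]
  (2) Degemination: no change — [hutudtad]
  (3) Progressive Voicing Assimilation: [hutudtad] → [hutuddad]
  (4) Word-Final Devoicing: [hutuddad] → [hutuddat]

[litavike], [zohpirok], [hutuddat]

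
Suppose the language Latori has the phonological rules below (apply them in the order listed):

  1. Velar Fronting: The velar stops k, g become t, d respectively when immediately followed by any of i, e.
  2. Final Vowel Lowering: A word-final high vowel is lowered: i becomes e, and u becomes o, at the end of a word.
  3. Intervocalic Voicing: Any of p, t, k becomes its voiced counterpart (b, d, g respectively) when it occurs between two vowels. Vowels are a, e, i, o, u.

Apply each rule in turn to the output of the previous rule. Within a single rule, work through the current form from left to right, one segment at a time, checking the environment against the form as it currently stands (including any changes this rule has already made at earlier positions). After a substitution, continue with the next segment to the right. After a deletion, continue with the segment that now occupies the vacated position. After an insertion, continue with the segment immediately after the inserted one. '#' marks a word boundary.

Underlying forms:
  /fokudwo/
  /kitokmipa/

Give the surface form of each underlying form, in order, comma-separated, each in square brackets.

[fogudwo], [tidokmiba]

/fokudwo/:
  1 Velar Fronting: no change — [fokudwo]
  2 Final Vowel Lowering: no change — [fokudwo]
  3 Intervocalic Voicing: [fokudwo] → [fogudwo]
/kitokmipa/:
  1 Velar Fronting: [kitokmipa] → [titokmipa]
  2 Final Vowel Lowering: no change — [titokmipa]
  3 Intervocalic Voicing: [titokmipa] → [tidokmiba]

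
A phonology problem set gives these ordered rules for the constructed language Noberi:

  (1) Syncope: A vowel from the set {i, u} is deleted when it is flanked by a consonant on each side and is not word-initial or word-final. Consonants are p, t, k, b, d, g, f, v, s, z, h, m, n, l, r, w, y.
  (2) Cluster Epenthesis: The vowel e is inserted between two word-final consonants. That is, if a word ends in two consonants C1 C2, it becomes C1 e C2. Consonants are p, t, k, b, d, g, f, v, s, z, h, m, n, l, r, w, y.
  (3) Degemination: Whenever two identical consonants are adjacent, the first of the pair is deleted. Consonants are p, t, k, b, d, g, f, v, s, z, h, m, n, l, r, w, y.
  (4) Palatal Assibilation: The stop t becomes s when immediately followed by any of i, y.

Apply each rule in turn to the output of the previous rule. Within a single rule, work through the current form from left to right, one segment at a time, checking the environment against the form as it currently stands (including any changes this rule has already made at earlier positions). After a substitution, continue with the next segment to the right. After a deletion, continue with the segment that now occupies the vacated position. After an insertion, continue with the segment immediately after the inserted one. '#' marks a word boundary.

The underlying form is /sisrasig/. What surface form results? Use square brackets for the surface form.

(1) Syncope: [sisrasig] → [ssrasg]
(2) Cluster Epenthesis: [ssrasg] → [ssraseg]
(3) Degemination: [ssraseg] → [sraseg]
(4) Palatal Assibilation: no change — [sraseg]

[sraseg]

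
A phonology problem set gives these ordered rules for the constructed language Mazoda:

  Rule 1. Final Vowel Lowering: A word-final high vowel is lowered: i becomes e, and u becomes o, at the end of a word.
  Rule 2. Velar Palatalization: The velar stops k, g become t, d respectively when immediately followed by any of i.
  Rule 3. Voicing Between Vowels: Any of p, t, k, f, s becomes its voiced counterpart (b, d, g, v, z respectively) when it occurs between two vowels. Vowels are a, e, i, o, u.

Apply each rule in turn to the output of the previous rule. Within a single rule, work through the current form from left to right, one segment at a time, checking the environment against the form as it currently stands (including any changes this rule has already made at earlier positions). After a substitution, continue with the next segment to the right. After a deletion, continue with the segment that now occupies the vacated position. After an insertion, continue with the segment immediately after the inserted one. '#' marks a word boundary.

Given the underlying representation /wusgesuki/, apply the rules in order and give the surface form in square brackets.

Rule 1 Final Vowel Lowering: [wusgesuki] → [wusgesuke]
Rule 2 Velar Palatalization: no change — [wusgesuke]
Rule 3 Voicing Between Vowels: [wusgesuke] → [wusgezuge]

[wusgezuge]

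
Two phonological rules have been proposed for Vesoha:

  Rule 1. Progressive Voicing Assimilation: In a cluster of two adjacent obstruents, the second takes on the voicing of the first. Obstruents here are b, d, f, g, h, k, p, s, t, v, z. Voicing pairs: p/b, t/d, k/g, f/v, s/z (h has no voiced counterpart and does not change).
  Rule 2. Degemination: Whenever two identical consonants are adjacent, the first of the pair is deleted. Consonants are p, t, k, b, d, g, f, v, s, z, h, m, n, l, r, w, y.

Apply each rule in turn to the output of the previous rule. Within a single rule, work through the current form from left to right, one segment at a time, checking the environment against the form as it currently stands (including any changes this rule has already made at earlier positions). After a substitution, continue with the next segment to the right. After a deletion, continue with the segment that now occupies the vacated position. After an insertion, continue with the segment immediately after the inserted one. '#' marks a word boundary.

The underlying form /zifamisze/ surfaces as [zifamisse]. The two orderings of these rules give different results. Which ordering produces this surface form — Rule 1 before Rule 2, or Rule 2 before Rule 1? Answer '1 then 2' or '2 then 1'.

Order 1 then 2:
  1 Progressive Voicing Assimilation: [zifamisze] → [zifamisse]
  2 Degemination: [zifamisse] → [zifamise]
  result: [zifamise]
Order 2 then 1:
  2 Degemination: no change — [zifamisze]
  1 Progressive Voicing Assimilation: [zifamisze] → [zifamisse]
  result: [zifamisse]

2 then 1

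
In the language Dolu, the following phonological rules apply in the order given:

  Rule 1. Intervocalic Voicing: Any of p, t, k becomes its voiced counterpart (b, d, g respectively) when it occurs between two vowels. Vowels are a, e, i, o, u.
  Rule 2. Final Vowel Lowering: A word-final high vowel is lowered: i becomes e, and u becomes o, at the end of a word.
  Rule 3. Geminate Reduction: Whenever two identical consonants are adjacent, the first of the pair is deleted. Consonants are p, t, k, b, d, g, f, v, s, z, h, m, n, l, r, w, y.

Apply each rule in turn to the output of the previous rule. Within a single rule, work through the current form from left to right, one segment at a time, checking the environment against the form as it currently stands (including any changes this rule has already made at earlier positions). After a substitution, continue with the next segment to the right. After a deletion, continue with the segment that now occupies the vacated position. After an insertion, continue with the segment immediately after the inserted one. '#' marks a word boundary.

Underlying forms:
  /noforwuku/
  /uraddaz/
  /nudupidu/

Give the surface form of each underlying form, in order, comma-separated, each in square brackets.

/noforwuku/:
  Rule 1 Intervocalic Voicing: [noforwuku] → [noforwugu]
  Rule 2 Final Vowel Lowering: [noforwugu] → [noforwugo]
  Rule 3 Geminate Reduction: no change — [noforwugo]
/uraddaz/:
  Rule 1 Intervocalic Voicing: no change — [uraddaz]
  Rule 2 Final Vowel Lowering: no change — [uraddaz]
  Rule 3 Geminate Reduction: [uraddaz] → [uradaz]
/nudupidu/:
  Rule 1 Intervocalic Voicing: [nudupidu] → [nudubidu]
  Rule 2 Final Vowel Lowering: [nudubidu] → [nudubido]
  Rule 3 Geminate Reduction: no change — [nudubido]

[noforwugo], [uradaz], [nudubido]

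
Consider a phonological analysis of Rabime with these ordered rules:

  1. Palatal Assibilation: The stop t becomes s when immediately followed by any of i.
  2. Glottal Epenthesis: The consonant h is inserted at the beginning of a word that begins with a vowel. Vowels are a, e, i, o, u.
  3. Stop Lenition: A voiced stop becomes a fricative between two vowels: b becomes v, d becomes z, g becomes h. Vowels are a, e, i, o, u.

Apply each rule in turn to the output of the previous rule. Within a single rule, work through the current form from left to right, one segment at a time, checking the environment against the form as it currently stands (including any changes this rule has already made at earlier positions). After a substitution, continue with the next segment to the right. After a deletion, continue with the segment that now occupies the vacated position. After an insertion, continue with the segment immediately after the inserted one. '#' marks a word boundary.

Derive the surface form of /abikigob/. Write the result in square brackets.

[havikihob]

1 Palatal Assibilation: no change — [abikigob]
2 Glottal Epenthesis: [abikigob] → [habikigob]
3 Stop Lenition: [habikigob] → [havikihob]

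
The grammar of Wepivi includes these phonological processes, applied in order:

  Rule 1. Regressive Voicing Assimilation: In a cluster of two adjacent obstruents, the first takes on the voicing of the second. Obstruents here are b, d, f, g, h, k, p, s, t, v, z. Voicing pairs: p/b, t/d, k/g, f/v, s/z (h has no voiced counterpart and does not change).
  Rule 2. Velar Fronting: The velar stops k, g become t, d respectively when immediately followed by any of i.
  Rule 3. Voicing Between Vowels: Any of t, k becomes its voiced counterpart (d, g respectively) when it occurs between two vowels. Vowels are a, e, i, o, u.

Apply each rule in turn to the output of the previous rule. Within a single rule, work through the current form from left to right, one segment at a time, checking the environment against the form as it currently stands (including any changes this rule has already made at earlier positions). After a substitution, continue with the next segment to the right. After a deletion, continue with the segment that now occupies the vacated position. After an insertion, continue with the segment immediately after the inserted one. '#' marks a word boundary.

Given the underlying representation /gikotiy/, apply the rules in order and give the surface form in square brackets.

Rule 1 Regressive Voicing Assimilation: no change — [gikotiy]
Rule 2 Velar Fronting: [gikotiy] → [dikotiy]
Rule 3 Voicing Between Vowels: [dikotiy] → [digodiy]

[digodiy]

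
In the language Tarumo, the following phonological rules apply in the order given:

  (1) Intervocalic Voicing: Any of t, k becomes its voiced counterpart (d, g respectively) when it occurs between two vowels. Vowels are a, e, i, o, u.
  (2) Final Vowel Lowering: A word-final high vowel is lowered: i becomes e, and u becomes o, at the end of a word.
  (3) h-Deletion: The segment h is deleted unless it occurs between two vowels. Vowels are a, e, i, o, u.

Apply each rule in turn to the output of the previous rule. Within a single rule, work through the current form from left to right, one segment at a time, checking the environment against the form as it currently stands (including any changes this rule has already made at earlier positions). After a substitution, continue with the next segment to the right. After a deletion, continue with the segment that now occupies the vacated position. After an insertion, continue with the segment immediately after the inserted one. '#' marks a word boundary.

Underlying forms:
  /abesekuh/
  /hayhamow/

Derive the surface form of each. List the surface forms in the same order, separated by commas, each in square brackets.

/abesekuh/:
  (1) Intervocalic Voicing: [abesekuh] → [abeseguh]
  (2) Final Vowel Lowering: no change — [abeseguh]
  (3) h-Deletion: [abeseguh] → [abesegu]
/hayhamow/:
  (1) Intervocalic Voicing: no change — [hayhamow]
  (2) Final Vowel Lowering: no change — [hayhamow]
  (3) h-Deletion: [hayhamow] → [ayamow]

[abesegu], [ayamow]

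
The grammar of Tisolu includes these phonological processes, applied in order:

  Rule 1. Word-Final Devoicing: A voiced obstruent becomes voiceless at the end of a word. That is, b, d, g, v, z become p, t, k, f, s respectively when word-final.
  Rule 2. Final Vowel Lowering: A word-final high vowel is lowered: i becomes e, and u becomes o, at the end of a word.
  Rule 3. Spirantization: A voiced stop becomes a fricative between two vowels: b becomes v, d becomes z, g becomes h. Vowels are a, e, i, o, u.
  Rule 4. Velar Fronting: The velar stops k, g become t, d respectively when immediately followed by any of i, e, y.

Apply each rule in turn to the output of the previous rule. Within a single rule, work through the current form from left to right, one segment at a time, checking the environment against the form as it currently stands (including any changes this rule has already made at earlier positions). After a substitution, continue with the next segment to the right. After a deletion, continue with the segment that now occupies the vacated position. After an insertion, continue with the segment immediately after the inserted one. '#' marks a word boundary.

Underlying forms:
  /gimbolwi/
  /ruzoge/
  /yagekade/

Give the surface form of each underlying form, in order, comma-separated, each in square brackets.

[dimbolwe], [ruzohe], [yahekaze]

/gimbolwi/:
  Rule 1 Word-Final Devoicing: no change — [gimbolwi]
  Rule 2 Final Vowel Lowering: [gimbolwi] → [gimbolwe]
  Rule 3 Spirantization: no change — [gimbolwe]
  Rule 4 Velar Fronting: [gimbolwe] → [dimbolwe]
/ruzoge/:
  Rule 1 Word-Final Devoicing: no change — [ruzoge]
  Rule 2 Final Vowel Lowering: no change — [ruzoge]
  Rule 3 Spirantization: [ruzoge] → [ruzohe]
  Rule 4 Velar Fronting: no change — [ruzohe]
/yagekade/:
  Rule 1 Word-Final Devoicing: no change — [yagekade]
  Rule 2 Final Vowel Lowering: no change — [yagekade]
  Rule 3 Spirantization: [yagekade] → [yahekaze]
  Rule 4 Velar Fronting: no change — [yahekaze]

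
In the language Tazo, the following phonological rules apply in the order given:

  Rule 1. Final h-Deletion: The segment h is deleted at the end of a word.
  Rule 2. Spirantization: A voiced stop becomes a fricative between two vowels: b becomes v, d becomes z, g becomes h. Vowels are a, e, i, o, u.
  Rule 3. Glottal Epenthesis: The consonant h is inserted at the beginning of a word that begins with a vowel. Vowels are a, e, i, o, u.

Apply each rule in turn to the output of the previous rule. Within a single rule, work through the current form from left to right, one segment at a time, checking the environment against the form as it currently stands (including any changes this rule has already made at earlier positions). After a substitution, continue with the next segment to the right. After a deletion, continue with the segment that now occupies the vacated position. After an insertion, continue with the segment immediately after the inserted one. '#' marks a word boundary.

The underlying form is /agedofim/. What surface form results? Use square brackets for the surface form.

[hahezofim]

Rule 1 Final h-Deletion: no change — [agedofim]
Rule 2 Spirantization: [agedofim] → [ahezofim]
Rule 3 Glottal Epenthesis: [ahezofim] → [hahezofim]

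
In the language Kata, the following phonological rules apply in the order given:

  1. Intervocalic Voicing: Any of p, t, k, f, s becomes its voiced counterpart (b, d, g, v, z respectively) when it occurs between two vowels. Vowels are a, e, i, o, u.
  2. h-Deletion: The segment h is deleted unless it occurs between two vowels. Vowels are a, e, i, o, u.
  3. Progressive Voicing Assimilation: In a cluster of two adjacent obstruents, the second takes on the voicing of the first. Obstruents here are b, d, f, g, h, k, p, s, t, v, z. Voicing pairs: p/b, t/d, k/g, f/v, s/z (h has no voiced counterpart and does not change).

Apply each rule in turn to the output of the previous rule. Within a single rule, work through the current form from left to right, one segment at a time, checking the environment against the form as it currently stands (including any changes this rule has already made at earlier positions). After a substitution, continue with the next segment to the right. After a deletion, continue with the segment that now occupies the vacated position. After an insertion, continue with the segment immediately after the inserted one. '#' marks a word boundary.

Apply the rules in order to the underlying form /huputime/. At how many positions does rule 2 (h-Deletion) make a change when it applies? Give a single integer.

1

1 Intervocalic Voicing: [huputime] → [hubudime]
2 h-Deletion: [hubudime] → [ubudime]
3 Progressive Voicing Assimilation: no change — [ubudime]
Rule 2 changed 1 position(s).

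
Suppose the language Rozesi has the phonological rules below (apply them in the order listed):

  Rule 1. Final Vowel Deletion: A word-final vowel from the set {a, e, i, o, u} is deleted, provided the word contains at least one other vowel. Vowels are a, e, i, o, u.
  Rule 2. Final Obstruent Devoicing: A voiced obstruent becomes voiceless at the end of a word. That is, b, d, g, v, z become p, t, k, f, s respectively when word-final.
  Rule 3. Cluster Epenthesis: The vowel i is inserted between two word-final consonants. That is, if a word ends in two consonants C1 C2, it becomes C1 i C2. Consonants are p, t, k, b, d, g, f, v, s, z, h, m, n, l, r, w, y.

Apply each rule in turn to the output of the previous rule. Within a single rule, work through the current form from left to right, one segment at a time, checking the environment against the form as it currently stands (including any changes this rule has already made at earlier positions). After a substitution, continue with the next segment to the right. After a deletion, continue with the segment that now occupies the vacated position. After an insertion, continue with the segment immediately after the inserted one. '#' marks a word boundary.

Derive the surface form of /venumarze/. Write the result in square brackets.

Rule 1 Final Vowel Deletion: [venumarze] → [venumarz]
Rule 2 Final Obstruent Devoicing: [venumarz] → [venumars]
Rule 3 Cluster Epenthesis: [venumars] → [venumaris]

[venumaris]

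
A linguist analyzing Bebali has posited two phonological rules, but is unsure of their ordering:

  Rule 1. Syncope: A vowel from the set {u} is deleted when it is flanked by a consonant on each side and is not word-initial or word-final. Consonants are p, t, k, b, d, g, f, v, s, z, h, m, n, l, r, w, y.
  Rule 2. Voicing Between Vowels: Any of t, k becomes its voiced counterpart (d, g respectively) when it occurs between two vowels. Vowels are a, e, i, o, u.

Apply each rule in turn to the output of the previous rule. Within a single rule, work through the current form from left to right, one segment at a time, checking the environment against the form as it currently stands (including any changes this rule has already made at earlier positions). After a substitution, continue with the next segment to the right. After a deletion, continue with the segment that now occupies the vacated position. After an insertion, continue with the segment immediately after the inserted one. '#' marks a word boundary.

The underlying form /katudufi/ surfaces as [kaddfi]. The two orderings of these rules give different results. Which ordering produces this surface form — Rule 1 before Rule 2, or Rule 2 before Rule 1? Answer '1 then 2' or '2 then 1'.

2 then 1

Order 1 then 2:
  1 Syncope: [katudufi] → [katdfi]
  2 Voicing Between Vowels: no change — [katdfi]
  result: [katdfi]
Order 2 then 1:
  2 Voicing Between Vowels: [katudufi] → [kadudufi]
  1 Syncope: [kadudufi] → [kaddfi]
  result: [kaddfi]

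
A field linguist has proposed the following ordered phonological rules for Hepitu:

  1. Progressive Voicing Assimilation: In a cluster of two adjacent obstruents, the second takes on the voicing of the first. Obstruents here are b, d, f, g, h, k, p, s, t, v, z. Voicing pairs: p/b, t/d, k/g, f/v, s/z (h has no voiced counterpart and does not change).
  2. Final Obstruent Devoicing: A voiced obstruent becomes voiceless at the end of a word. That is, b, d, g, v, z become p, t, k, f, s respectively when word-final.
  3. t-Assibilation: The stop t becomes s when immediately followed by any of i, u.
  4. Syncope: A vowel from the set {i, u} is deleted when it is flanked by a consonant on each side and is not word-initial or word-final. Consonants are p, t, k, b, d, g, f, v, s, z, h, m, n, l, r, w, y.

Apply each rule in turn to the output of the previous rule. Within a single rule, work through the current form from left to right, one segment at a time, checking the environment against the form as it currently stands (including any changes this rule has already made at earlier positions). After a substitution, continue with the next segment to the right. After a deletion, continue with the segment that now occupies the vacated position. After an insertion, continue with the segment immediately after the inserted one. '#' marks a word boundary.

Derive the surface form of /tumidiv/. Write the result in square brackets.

1 Progressive Voicing Assimilation: no change — [tumidiv]
2 Final Obstruent Devoicing: [tumidiv] → [tumidif]
3 t-Assibilation: [tumidif] → [sumidif]
4 Syncope: [sumidif] → [smdf]

[smdf]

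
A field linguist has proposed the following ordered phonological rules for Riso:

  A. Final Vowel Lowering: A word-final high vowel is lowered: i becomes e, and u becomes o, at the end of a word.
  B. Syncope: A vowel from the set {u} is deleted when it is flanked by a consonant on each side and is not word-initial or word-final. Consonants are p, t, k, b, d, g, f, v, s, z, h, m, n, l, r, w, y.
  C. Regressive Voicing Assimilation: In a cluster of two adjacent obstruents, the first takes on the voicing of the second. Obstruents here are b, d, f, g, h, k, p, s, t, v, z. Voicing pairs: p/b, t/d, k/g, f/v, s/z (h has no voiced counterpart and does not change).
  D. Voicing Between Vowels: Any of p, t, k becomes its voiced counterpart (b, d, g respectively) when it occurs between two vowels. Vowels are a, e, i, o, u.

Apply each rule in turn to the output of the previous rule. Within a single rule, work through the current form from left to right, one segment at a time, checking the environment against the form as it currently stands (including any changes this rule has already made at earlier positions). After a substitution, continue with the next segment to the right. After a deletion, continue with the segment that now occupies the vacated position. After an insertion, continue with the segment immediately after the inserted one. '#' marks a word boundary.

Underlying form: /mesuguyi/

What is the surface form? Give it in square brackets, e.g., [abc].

A Final Vowel Lowering: [mesuguyi] → [mesuguye]
B Syncope: [mesuguye] → [mesgye]
C Regressive Voicing Assimilation: [mesgye] → [mezgye]
D Voicing Between Vowels: no change — [mezgye]

[mezgye]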